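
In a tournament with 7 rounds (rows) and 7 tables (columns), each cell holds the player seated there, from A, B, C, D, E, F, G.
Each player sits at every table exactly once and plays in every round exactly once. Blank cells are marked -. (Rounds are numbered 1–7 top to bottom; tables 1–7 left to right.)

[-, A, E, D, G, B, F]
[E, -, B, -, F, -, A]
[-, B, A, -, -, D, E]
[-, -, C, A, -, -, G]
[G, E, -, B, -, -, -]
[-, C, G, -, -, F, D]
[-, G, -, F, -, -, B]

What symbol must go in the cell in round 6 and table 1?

Round 1, table 1: round 1 has {A, B, D, E, F, G} and table 1 has {E, G}, leaving only C.
Round 2, table 2: round 2 has {A, B, E, F} and table 2 has {A, B, C, E, G}, leaving only D.
Round 3, table 1: round 3 has {A, B, D, E} and table 1 has {C, E, G}, leaving only F.
Round 3, table 5: round 3 has {A, B, D, E, F} and table 5 has {F, G}, leaving only C.
Round 3, table 4: round 3 has {A, B, C, D, E, F} and table 4 has {A, B, D, F}, leaving only G.
Round 2, table 4: round 2 has {A, B, D, E, F} and table 4 has {A, B, D, F, G}, leaving only C.
Round 2, table 6: round 2 has {A, B, C, D, E, F} and table 6 has {B, D, F}, leaving only G.
Round 4, table 2: round 4 has {A, C, G} and table 2 has {A, B, C, D, E, G}, leaving only F.
Round 4, table 6: round 4 has {A, C, F, G} and table 6 has {B, D, F, G}, leaving only E.
Round 5, table 7: round 5 has {B, E, G} and table 7 has {A, B, D, E, F, G}, leaving only C.
Round 5, table 6: round 5 has {B, C, E, G} and table 6 has {B, D, E, F, G}, leaving only A.
Round 5, table 5: round 5 has {A, B, C, E, G} and table 5 has {C, F, G}, leaving only D.
Round 4, table 5: round 4 has {A, C, E, F, G} and table 5 has {C, D, F, G}, leaving only B.
Round 4, table 1: round 4 has {A, B, C, E, F, G} and table 1 has {C, E, F, G}, leaving only D.
Round 5, table 3: round 5 has {A, B, C, D, E, G} and table 3 has {A, B, C, E, G}, leaving only F.
Round 6, table 4: round 6 has {C, D, F, G} and table 4 has {A, B, C, D, F, G}, leaving only E.
Round 6, table 5: round 6 has {C, D, E, F, G} and table 5 has {B, C, D, F, G}, leaving only A.
Round 6 already has {A, C, D, E, F, G} and table 1 already has {C, D, E, F, G}, so round 6, table 1 must be B.

B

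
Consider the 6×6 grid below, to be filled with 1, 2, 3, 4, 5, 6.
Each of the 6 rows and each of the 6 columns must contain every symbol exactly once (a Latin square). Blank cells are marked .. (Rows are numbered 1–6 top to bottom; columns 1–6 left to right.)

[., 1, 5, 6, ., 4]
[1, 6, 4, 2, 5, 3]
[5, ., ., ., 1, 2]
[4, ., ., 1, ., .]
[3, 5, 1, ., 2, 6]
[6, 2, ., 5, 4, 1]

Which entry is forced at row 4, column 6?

5

Row 4 already has {1, 4} and column 6 already has {1, 2, 3, 4, 6}, so row 4, column 6 must be 5.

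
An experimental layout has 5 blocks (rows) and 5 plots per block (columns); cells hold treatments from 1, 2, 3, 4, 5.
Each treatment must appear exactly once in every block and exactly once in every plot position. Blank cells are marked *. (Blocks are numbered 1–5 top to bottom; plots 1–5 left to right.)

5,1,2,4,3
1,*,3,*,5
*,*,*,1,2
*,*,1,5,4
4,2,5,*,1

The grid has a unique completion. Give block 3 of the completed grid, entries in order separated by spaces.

Block 3, plot 1: block 3 has {1, 2} and plot 1 has {1, 4, 5}, leaving only 3.
Block 3, plot 3: block 3 has {1, 2, 3} and plot 3 has {1, 2, 3, 5}, leaving only 4.
Block 3, plot 2: block 3 has {1, 2, 3, 4} and plot 2 has {1, 2}, leaving only 5.
So block 3 reads: 3 5 4 1 2.

3 5 4 1 2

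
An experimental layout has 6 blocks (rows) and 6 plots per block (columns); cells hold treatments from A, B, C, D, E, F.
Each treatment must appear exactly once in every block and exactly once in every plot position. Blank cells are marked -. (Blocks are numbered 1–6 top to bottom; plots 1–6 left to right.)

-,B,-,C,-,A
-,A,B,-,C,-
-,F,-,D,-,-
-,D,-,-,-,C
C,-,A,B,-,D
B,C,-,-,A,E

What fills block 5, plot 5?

Block 2, plot 6: block 2 has {A, B, C} and plot 6 has {A, C, D, E}, leaving only F.
Block 2, plot 4: block 2 has {A, B, C, F} and plot 4 has {B, C, D}, leaving only E.
Block 2, plot 1: block 2 has {A, B, C, E, F} and plot 1 has {B, C}, leaving only D.
Block 3, plot 6: block 3 has {D, F} and plot 6 has {A, C, D, E, F}, leaving only B.
Block 3, plot 5: block 3 has {B, D, F} and plot 5 has {A, C}, leaving only E.
Block 5 already has {A, B, C, D} and plot 5 already has {A, C, E}, so block 5, plot 5 must be F.

F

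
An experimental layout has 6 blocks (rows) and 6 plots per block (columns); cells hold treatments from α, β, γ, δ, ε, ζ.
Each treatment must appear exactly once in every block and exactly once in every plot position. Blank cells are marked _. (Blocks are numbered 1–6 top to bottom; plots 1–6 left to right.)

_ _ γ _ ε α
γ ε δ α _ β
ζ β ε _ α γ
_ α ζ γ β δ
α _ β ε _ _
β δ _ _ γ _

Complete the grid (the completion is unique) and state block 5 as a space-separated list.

α γ β ε δ ζ

Block 5, plot 6: block 5 has {α, β, ε} and plot 6 has {α, β, γ, δ}, leaving only ζ.
Block 5, plot 2: block 5 has {α, β, ε, ζ} and plot 2 has {α, β, δ, ε}, leaving only γ.
Block 5, plot 5: block 5 has {α, β, γ, ε, ζ} and plot 5 has {α, β, γ, ε}, leaving only δ.
So block 5 reads: α γ β ε δ ζ.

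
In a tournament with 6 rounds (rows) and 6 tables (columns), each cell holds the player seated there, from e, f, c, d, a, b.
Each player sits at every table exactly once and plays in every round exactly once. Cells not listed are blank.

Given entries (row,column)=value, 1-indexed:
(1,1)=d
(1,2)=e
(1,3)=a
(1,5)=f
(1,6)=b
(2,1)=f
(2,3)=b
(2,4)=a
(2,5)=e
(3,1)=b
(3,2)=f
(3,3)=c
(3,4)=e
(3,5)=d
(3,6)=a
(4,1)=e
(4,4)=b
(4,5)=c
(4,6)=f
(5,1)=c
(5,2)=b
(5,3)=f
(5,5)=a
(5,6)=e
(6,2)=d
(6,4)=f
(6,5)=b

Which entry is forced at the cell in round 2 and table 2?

Round 2 already has {e, f, a, b} and table 2 already has {e, f, d, b}, so round 2, table 2 must be c.

c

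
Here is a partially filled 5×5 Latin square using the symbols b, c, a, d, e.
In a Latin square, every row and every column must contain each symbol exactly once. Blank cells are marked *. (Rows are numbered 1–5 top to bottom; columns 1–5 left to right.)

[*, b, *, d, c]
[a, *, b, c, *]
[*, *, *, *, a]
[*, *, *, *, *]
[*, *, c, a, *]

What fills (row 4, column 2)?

Row 1, column 1: row 1 has {b, c, d} and column 1 has {a}, leaving only e.
Row 1, column 3: row 1 has {b, c, d, e} and column 3 has {b, c}, leaving only a.
Row 4, column 2 is narrowed to {c, a, d, e}.
If it were c, propagating the remaining blanks reaches a contradiction.
If it were d, then row 5, column 2 would be left with no valid symbol.
If it were e, then row 5, column 2 would be left with no valid symbol.
So row 4, column 2 must be a.

a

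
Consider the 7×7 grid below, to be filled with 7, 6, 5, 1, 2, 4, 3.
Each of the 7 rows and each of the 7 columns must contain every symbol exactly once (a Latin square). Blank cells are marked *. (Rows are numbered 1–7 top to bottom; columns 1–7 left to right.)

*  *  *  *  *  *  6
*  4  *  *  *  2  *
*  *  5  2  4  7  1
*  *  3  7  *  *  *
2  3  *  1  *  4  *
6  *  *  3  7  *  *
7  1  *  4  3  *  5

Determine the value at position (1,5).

2

Row 1, column 4: row 1 has {6} and column 4 has {7, 1, 2, 4, 3}, leaving only 5.
Row 2, column 4: row 2 has {2, 4} and column 4 has {7, 5, 1, 2, 4, 3}, leaving only 6.
Row 3, column 1: row 3 has {7, 5, 1, 2, 4} and column 1 has {7, 6, 2}, leaving only 3.
Row 3, column 2: row 3 has {7, 5, 1, 2, 4, 3} and column 2 has {1, 4, 3}, leaving only 6.
Row 5, column 7: row 5 has {1, 2, 4, 3} and column 7 has {6, 5, 1}, leaving only 7.
Row 2, column 7: row 2 has {6, 2, 4} and column 7 has {7, 6, 5, 1}, leaving only 3.
Row 5, column 3: row 5 has {7, 1, 2, 4, 3} and column 3 has {5, 3}, leaving only 6.
Row 5, column 5: row 5 has {7, 6, 1, 2, 4, 3} and column 5 has {7, 4, 3}, leaving only 5.
Row 2, column 5: row 2 has {6, 2, 4, 3} and column 5 has {7, 5, 4, 3}, leaving only 1.
Row 1 already has {6, 5} and column 5 already has {7, 5, 1, 4, 3}, so row 1, column 5 must be 2.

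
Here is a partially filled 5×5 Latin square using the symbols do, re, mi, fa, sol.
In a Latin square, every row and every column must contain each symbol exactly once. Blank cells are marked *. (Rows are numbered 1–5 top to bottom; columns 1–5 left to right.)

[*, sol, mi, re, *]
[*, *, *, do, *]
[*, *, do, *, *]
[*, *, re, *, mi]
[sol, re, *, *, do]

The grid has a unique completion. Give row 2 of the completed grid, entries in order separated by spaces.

mi fa sol do re

Row 1, column 5: row 1 has {re, mi, sol} and column 5 has {do, mi}, leaving only fa.
Row 1, column 1: row 1 has {re, mi, fa, sol} and column 1 has {sol}, leaving only do.
Row 4, column 1: row 4 has {re, mi} and column 1 has {do, sol}, leaving only fa.
Row 4, column 2: row 4 has {re, mi, fa} and column 2 has {re, sol}, leaving only do.
Row 4, column 4: row 4 has {do, re, mi, fa} and column 4 has {do, re}, leaving only sol.
Row 5, column 3: row 5 has {do, re, sol} and column 3 has {do, re, mi}, leaving only fa.
Row 2, column 3: row 2 has {do} and column 3 has {do, re, mi, fa}, leaving only sol.
Row 2, column 5: row 2 has {do, sol} and column 5 has {do, mi, fa}, leaving only re.
Row 2, column 1: row 2 has {do, re, sol} and column 1 has {do, fa, sol}, leaving only mi.
Row 2, column 2: row 2 has {do, re, mi, sol} and column 2 has {do, re, sol}, leaving only fa.
So row 2 reads: mi fa sol do re.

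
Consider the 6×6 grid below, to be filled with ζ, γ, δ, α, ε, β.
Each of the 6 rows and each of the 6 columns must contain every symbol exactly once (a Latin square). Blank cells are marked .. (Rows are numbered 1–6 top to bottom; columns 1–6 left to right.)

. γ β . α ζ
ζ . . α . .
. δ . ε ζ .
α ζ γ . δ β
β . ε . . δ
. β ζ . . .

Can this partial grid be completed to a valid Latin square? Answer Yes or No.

No

Row 4, column 4: row 4 together with column 4 already contain {ζ, γ, δ, α, ε, β} — every symbol — so nothing can go there. The grid has no valid completion.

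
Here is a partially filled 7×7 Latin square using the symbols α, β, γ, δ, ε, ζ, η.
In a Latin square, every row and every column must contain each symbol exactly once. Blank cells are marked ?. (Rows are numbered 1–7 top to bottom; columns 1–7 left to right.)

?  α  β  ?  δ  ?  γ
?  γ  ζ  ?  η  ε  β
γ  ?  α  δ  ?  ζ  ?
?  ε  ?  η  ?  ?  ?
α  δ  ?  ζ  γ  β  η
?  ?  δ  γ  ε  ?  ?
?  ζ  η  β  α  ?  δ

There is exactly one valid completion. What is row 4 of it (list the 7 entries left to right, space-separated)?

β ε γ η ζ δ α

Row 4, column 3: row 4 has {ε, η} and column 3 has {α, β, δ, ζ, η}, leaving only γ.
Row 1, column 4: row 1 has {α, β, γ, δ} and column 4 has {β, γ, δ, ζ, η}, leaving only ε.
Row 1, column 6: row 1 has {α, β, γ, δ, ε} and column 6 has {β, ε, ζ}, leaving only η.
Row 1, column 1: row 1 has {α, β, γ, δ, ε, η} and column 1 has {α, γ}, leaving only ζ.
Row 2, column 1: row 2 has {β, γ, ε, ζ, η} and column 1 has {α, γ, ζ}, leaving only δ.
Row 4, column 1: row 4 has {γ, ε, η} and column 1 has {α, γ, δ, ζ}, leaving only β.
Row 4, column 5: row 4 has {β, γ, ε, η} and column 5 has {α, γ, δ, ε, η}, leaving only ζ.
Row 4, column 7: row 4 has {β, γ, ε, ζ, η} and column 7 has {β, γ, δ, η}, leaving only α.
Row 4, column 6: row 4 has {α, β, γ, ε, ζ, η} and column 6 has {β, ε, ζ, η}, leaving only δ.
So row 4 reads: β ε γ η ζ δ α.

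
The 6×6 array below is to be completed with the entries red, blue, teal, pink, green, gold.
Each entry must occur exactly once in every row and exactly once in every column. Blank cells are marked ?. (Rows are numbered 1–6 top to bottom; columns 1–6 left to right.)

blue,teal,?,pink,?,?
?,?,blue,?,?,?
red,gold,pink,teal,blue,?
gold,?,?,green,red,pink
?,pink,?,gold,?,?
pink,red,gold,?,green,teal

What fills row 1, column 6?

Row 1, column 5: row 1 has {blue, teal, pink} and column 5 has {red, blue, green}, leaving only gold.
Row 2, column 2: row 2 has {blue} and column 2 has {red, teal, pink, gold}, leaving only green.
Row 2, column 1: row 2 has {blue, green} and column 1 has {red, blue, pink, gold}, leaving only teal.
Row 2, column 4: row 2 has {blue, teal, green} and column 4 has {teal, pink, green, gold}, leaving only red.
Row 2, column 5: row 2 has {red, blue, teal, green} and column 5 has {red, blue, green, gold}, leaving only pink.
Row 2, column 6: row 2 has {red, blue, teal, pink, green} and column 6 has {teal, pink}, leaving only gold.
Row 3, column 6: row 3 has {red, blue, teal, pink, gold} and column 6 has {teal, pink, gold}, leaving only green.
Row 1 already has {blue, teal, pink, gold} and column 6 already has {teal, pink, green, gold}, so row 1, column 6 must be red.

red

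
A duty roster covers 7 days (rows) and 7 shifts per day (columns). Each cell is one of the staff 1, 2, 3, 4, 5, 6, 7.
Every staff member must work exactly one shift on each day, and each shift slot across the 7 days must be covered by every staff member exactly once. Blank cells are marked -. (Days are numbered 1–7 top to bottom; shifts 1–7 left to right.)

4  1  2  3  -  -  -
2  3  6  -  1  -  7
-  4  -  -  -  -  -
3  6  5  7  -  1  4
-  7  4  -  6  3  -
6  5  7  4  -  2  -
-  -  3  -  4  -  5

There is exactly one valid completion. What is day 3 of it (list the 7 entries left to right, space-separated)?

7 4 1 2 5 6 3

Day 3, shift 3: day 3 has {4} and shift 3 has {2, 3, 4, 5, 6, 7}, leaving only 1.
Day 1, shift 7: day 1 has {1, 2, 3, 4} and shift 7 has {4, 5, 7}, leaving only 6.
Day 2, shift 4: day 2 has {1, 2, 3, 6, 7} and shift 4 has {3, 4, 7}, leaving only 5.
Day 2, shift 6: day 2 has {1, 2, 3, 5, 6, 7} and shift 6 has {1, 2, 3}, leaving only 4.
Day 4, shift 5: day 4 has {1, 3, 4, 5, 6, 7} and shift 5 has {1, 4, 6}, leaving only 2.
Day 6, shift 5: day 6 has {2, 4, 5, 6, 7} and shift 5 has {1, 2, 4, 6}, leaving only 3.
Day 6, shift 7: day 6 has {2, 3, 4, 5, 6, 7} and shift 7 has {4, 5, 6, 7}, leaving only 1.
Day 5, shift 7: day 5 has {3, 4, 6, 7} and shift 7 has {1, 4, 5, 6, 7}, leaving only 2.
Day 3, shift 7: day 3 has {1, 4} and shift 7 has {1, 2, 4, 5, 6, 7}, leaving only 3.
Day 5, shift 4: day 5 has {2, 3, 4, 6, 7} and shift 4 has {3, 4, 5, 7}, leaving only 1.
Day 5, shift 1: day 5 has {1, 2, 3, 4, 6, 7} and shift 1 has {2, 3, 4, 6}, leaving only 5.
Day 3, shift 1: day 3 has {1, 3, 4} and shift 1 has {2, 3, 4, 5, 6}, leaving only 7.
Day 3, shift 5: day 3 has {1, 3, 4, 7} and shift 5 has {1, 2, 3, 4, 6}, leaving only 5.
Day 3, shift 6: day 3 has {1, 3, 4, 5, 7} and shift 6 has {1, 2, 3, 4}, leaving only 6.
Day 3, shift 4: day 3 has {1, 3, 4, 5, 6, 7} and shift 4 has {1, 3, 4, 5, 7}, leaving only 2.
So day 3 reads: 7 4 1 2 5 6 3.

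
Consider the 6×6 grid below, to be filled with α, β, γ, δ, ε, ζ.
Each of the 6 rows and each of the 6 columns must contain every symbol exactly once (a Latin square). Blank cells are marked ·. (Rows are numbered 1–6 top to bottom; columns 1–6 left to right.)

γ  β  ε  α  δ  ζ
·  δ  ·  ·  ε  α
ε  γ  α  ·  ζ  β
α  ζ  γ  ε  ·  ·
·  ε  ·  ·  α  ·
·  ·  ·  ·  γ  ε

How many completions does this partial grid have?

Row 2, column 1: eliminating its row and column leaves {β, ζ}.
Row 2, column 3: eliminating its row and column leaves {β, ζ}.
Row 2, column 4: eliminating its row and column leaves {β, γ, ζ}.
Row 3, column 4: eliminating its row and column leaves {δ}.
Row 4, column 5: eliminating its row and column leaves {β}.
Row 4, column 6: eliminating its row and column leaves {δ}.
Row 5, column 1: eliminating its row and column leaves {β, δ, ζ}.
Row 5, column 3: eliminating its row and column leaves {β, δ, ζ}.
Row 5, column 4: eliminating its row and column leaves {β, γ, δ, ζ}.
Row 5, column 6: eliminating its row and column leaves {γ, δ}.
Row 6, column 1: eliminating its row and column leaves {β, δ, ζ}.
Row 6, column 2: eliminating its row and column leaves {α}.
Row 6, column 3: eliminating its row and column leaves {β, δ, ζ}.
Row 6, column 4: eliminating its row and column leaves {β, δ, ζ}.
Enumerating the assignments across these blanks that avoid any row or column repeat gives 4 completions.

4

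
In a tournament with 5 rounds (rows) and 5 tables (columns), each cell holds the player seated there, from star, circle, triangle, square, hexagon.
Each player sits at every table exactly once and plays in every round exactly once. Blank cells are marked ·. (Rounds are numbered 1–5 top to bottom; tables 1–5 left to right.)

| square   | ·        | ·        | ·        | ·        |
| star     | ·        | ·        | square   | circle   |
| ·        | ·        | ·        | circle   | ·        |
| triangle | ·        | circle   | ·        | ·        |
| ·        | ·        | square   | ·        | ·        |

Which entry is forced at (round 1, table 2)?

circle

Round 3, table 1: round 3 has {circle} and table 1 has {star, triangle, square}, leaving only hexagon.
Round 5, table 1: round 5 has {square} and table 1 has {star, triangle, square, hexagon}, leaving only circle.
Round 1, table 2 is narrowed to {star, circle, triangle, hexagon}.
If it were star, propagating the remaining blanks reaches a contradiction.
If it were triangle, then round 1, table 5 would be left with no valid symbol.
If it were hexagon, then round 4, table 2 would be left with no valid symbol.
So round 1, table 2 must be circle.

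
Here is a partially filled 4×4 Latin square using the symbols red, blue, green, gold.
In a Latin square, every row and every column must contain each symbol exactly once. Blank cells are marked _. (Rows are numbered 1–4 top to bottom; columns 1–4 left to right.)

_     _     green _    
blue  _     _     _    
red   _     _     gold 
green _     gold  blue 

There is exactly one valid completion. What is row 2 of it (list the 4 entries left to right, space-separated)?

blue gold red green

Row 2, column 3: row 2 has {blue} and column 3 has {green, gold}, leaving only red.
Row 2, column 4: row 2 has {red, blue} and column 4 has {blue, gold}, leaving only green.
Row 2, column 2: row 2 has {red, blue, green} and column 2 has {}, leaving only gold.
So row 2 reads: blue gold red green.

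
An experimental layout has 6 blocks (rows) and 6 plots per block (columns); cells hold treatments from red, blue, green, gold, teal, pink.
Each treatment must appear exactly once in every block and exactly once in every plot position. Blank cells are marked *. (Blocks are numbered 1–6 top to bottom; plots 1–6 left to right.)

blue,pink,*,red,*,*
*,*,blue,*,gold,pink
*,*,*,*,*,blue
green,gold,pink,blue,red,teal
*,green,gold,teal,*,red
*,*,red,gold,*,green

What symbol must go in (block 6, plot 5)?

pink

Block 1, plot 6: block 1 has {red, blue, pink} and plot 6 has {red, blue, green, teal, pink}, leaving only gold.
Block 2, plot 4: block 2 has {blue, gold, pink} and plot 4 has {red, blue, gold, teal}, leaving only green.
Block 3, plot 4: block 3 has {blue} and plot 4 has {red, blue, green, gold, teal}, leaving only pink.
Block 5, plot 1: block 5 has {red, green, gold, teal} and plot 1 has {blue, green}, leaving only pink.
Block 5, plot 5: block 5 has {red, green, gold, teal, pink} and plot 5 has {red, gold}, leaving only blue.
Block 6, plot 1: block 6 has {red, green, gold} and plot 1 has {blue, green, pink}, leaving only teal.
Block 6 already has {red, green, gold, teal} and plot 5 already has {red, blue, gold}, so block 6, plot 5 must be pink.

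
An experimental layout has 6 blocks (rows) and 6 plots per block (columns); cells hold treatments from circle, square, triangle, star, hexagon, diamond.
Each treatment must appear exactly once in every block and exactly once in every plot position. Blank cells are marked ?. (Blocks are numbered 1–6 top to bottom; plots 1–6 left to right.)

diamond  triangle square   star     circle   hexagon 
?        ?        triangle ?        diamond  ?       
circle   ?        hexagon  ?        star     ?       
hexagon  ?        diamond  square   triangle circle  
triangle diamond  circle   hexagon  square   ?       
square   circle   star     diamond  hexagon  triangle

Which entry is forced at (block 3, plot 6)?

diamond

Block 2, plot 1: block 2 has {triangle, diamond} and plot 1 has {circle, square, triangle, hexagon, diamond}, leaving only star.
Block 2, plot 4: block 2 has {triangle, star, diamond} and plot 4 has {square, star, hexagon, diamond}, leaving only circle.
Block 2, plot 6: block 2 has {circle, triangle, star, diamond} and plot 6 has {circle, triangle, hexagon}, leaving only square.
Block 3 already has {circle, star, hexagon} and plot 6 already has {circle, square, triangle, hexagon}, so block 3, plot 6 must be diamond.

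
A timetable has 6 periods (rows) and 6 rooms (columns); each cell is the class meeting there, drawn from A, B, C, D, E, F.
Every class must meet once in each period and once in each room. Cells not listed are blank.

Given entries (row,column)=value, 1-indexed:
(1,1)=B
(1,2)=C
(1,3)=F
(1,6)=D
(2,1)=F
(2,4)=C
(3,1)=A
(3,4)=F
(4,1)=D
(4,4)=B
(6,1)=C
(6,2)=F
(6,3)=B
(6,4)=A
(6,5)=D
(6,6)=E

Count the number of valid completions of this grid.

10

Period 1, room 4: eliminating its period and room leaves {E}.
Period 1, room 5: eliminating its period and room leaves {A, E}.
Period 2, room 2: eliminating its period and room leaves {A, B, D, E}.
Period 2, room 3: eliminating its period and room leaves {A, D, E}.
Period 2, room 5: eliminating its period and room leaves {A, B, E}.
Period 2, room 6: eliminating its period and room leaves {A, B}.
Period 3, room 2: eliminating its period and room leaves {B, D, E}.
Period 3, room 3: eliminating its period and room leaves {C, D, E}.
Period 3, room 5: eliminating its period and room leaves {B, C, E}.
Period 3, room 6: eliminating its period and room leaves {B, C}.
Period 4, room 2: eliminating its period and room leaves {A, E}.
Period 4, room 3: eliminating its period and room leaves {A, C, E}.
Period 4, room 5: eliminating its period and room leaves {A, C, E, F}.
Period 4, room 6: eliminating its period and room leaves {A, C, F}.
Period 5, room 1: eliminating its period and room leaves {E}.
Period 5, room 2: eliminating its period and room leaves {A, B, D, E}.
Period 5, room 3: eliminating its period and room leaves {A, C, D, E}.
Period 5, room 4: eliminating its period and room leaves {D, E}.
Period 5, room 5: eliminating its period and room leaves {A, B, C, E, F}.
Period 5, room 6: eliminating its period and room leaves {A, B, C, F}.
Enumerating the assignments across these blanks that avoid any period or room repeat gives 10 completions.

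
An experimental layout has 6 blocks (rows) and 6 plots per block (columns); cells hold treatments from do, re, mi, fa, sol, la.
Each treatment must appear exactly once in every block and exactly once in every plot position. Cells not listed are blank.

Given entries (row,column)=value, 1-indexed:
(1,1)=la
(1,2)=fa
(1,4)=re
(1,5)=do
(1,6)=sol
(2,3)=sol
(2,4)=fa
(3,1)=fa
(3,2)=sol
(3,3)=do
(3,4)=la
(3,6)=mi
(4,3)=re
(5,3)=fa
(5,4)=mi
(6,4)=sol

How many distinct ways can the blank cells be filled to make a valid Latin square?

Block 1, plot 3: eliminating its block and plot leaves {mi}.
Block 2, plot 1: eliminating its block and plot leaves {do, re, mi}.
Block 2, plot 2: eliminating its block and plot leaves {do, re, mi, la}.
Block 2, plot 5: eliminating its block and plot leaves {re, mi, la}.
Block 2, plot 6: eliminating its block and plot leaves {do, re, la}.
Block 3, plot 5: eliminating its block and plot leaves {re}.
Block 4, plot 1: eliminating its block and plot leaves {do, mi, sol}.
Block 4, plot 2: eliminating its block and plot leaves {do, mi, la}.
Block 4, plot 4: eliminating its block and plot leaves {do}.
Block 4, plot 5: eliminating its block and plot leaves {mi, fa, sol, la}.
Block 4, plot 6: eliminating its block and plot leaves {do, fa, la}.
Block 5, plot 1: eliminating its block and plot leaves {do, re, sol}.
Block 5, plot 2: eliminating its block and plot leaves {do, re, la}.
Block 5, plot 5: eliminating its block and plot leaves {re, sol, la}.
Block 5, plot 6: eliminating its block and plot leaves {do, re, la}.
Block 6, plot 1: eliminating its block and plot leaves {do, re, mi}.
Block 6, plot 2: eliminating its block and plot leaves {do, re, mi, la}.
Block 6, plot 3: eliminating its block and plot leaves {mi, la}.
Block 6, plot 5: eliminating its block and plot leaves {re, mi, fa, la}.
Block 6, plot 6: eliminating its block and plot leaves {do, re, fa, la}.
Enumerating the assignments across these blanks that avoid any block or plot repeat gives 12 completions.

12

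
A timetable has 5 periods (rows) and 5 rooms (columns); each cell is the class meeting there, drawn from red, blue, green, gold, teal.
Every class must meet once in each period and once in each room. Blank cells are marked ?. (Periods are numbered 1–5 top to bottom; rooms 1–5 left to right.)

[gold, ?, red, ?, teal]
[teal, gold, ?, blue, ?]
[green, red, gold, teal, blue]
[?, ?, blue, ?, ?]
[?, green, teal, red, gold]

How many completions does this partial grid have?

Period 1, room 2: eliminating its period and room leaves {blue}.
Period 1, room 4: eliminating its period and room leaves {green}.
Period 2, room 3: eliminating its period and room leaves {green}.
Period 2, room 5: eliminating its period and room leaves {red, green}.
Period 4, room 1: eliminating its period and room leaves {red}.
Period 4, room 2: eliminating its period and room leaves {teal}.
Period 4, room 4: eliminating its period and room leaves {green, gold}.
Period 4, room 5: eliminating its period and room leaves {red, green}.
Period 5, room 1: eliminating its period and room leaves {blue}.
Only one assignment across all blanks avoids any period or room repeat, giving 1 completion.

1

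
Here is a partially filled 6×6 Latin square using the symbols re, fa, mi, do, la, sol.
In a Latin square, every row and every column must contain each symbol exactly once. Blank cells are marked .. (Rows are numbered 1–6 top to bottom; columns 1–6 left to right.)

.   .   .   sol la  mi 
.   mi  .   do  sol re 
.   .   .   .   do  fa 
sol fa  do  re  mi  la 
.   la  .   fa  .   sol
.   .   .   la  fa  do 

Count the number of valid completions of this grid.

3

Row 1, column 1: eliminating its row and column leaves {re, fa, do}.
Row 1, column 2: eliminating its row and column leaves {re, do}.
Row 1, column 3: eliminating its row and column leaves {re, fa}.
Row 2, column 1: eliminating its row and column leaves {fa, la}.
Row 2, column 3: eliminating its row and column leaves {fa, la}.
Row 3, column 1: eliminating its row and column leaves {re, mi, la}.
Row 3, column 2: eliminating its row and column leaves {re, sol}.
Row 3, column 3: eliminating its row and column leaves {re, mi, la, sol}.
Row 3, column 4: eliminating its row and column leaves {mi}.
Row 5, column 1: eliminating its row and column leaves {re, mi, do}.
Row 5, column 3: eliminating its row and column leaves {re, mi}.
Row 5, column 5: eliminating its row and column leaves {re}.
Row 6, column 1: eliminating its row and column leaves {re, mi}.
Row 6, column 2: eliminating its row and column leaves {re, sol}.
Row 6, column 3: eliminating its row and column leaves {re, mi, sol}.
Enumerating the assignments across these blanks that avoid any row or column repeat gives 3 completions.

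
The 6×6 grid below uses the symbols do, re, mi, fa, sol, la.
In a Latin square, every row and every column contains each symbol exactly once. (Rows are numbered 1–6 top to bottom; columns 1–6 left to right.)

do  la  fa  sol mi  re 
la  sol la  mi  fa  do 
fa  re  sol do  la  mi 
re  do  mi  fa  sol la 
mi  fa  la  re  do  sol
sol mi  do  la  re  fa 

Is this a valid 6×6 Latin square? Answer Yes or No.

No

Row 2 contains la twice (at columns 1 and 3), so it is not a permutation.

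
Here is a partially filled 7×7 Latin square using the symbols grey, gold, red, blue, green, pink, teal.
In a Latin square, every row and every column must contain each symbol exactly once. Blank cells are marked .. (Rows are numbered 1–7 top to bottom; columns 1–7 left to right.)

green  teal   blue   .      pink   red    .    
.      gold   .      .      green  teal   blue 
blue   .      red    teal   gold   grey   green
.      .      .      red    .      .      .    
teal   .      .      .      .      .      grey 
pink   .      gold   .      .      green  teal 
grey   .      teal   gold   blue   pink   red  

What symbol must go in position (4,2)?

grey

Row 1, column 4: row 1 has {red, blue, green, pink, teal} and column 4 has {gold, red, teal}, leaving only grey.
Row 1, column 7: row 1 has {grey, red, blue, green, pink, teal} and column 7 has {grey, red, blue, green, teal}, leaving only gold.
Row 2, column 1: row 2 has {gold, blue, green, teal} and column 1 has {grey, blue, green, pink, teal}, leaving only red.
Row 2, column 4: row 2 has {gold, red, blue, green, teal} and column 4 has {grey, gold, red, teal}, leaving only pink.
Row 2, column 3: row 2 has {gold, red, blue, green, pink, teal} and column 3 has {gold, red, blue, teal}, leaving only grey.
Row 3, column 2: row 3 has {grey, gold, red, blue, green, teal} and column 2 has {gold, teal}, leaving only pink.
Row 4, column 1: row 4 has {red} and column 1 has {grey, red, blue, green, pink, teal}, leaving only gold.
Row 4, column 6: row 4 has {gold, red} and column 6 has {grey, red, green, pink, teal}, leaving only blue.
Row 4, column 7: row 4 has {gold, red, blue} and column 7 has {grey, gold, red, blue, green, teal}, leaving only pink.
Row 4, column 3: row 4 has {gold, red, blue, pink} and column 3 has {grey, gold, red, blue, teal}, leaving only green.
Row 4 already has {gold, red, blue, green, pink} and column 2 already has {gold, pink, teal}, so row 4, column 2 must be grey.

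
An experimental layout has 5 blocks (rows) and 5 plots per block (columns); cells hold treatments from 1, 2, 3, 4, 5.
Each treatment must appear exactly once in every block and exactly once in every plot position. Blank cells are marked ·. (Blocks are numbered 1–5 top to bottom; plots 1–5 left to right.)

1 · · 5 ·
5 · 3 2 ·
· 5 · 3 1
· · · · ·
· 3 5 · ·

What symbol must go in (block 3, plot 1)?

2

Block 2, plot 5: block 2 has {2, 3, 5} and plot 5 has {1}, leaving only 4.
Block 2, plot 2: block 2 has {2, 3, 4, 5} and plot 2 has {3, 5}, leaving only 1.
Block 5, plot 5: block 5 has {3, 5} and plot 5 has {1, 4}, leaving only 2.
Block 1, plot 5: block 1 has {1, 5} and plot 5 has {1, 2, 4}, leaving only 3.
Block 4, plot 5: block 4 has {} and plot 5 has {1, 2, 3, 4}, leaving only 5.
Block 5, plot 1: block 5 has {2, 3, 5} and plot 1 has {1, 5}, leaving only 4.
Block 3 already has {1, 3, 5} and plot 1 already has {1, 4, 5}, so block 3, plot 1 must be 2.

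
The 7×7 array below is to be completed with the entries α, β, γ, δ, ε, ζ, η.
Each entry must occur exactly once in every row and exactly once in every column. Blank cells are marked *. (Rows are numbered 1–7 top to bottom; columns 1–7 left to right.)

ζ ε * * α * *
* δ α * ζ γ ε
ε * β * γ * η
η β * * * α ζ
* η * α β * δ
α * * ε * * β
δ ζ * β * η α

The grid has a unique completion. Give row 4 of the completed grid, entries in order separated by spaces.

Row 1, column 7: row 1 has {α, ε, ζ} and column 7 has {α, β, δ, ε, ζ, η}, leaving only γ.
Row 2, column 1: row 2 has {α, γ, δ, ε, ζ} and column 1 has {α, δ, ε, ζ, η}, leaving only β.
Row 2, column 4: row 2 has {α, β, γ, δ, ε, ζ} and column 4 has {α, β, ε}, leaving only η.
Row 1, column 4: row 1 has {α, γ, ε, ζ} and column 4 has {α, β, ε, η}, leaving only δ.
Row 4, column 4: row 4 has {α, β, ζ, η} and column 4 has {α, β, δ, ε, η}, leaving only γ.
Row 1, column 3: row 1 has {α, γ, δ, ε, ζ} and column 3 has {α, β}, leaving only η.
Row 1, column 6: row 1 has {α, γ, δ, ε, ζ, η} and column 6 has {α, γ, η}, leaving only β.
Row 3, column 2: row 3 has {β, γ, ε, η} and column 2 has {β, δ, ε, ζ, η}, leaving only α.
Row 3, column 4: row 3 has {α, β, γ, ε, η} and column 4 has {α, β, γ, δ, ε, η}, leaving only ζ.
Row 3, column 6: row 3 has {α, β, γ, ε, ζ, η} and column 6 has {α, β, γ, η}, leaving only δ.
Row 5, column 1: row 5 has {α, β, δ, η} and column 1 has {α, β, δ, ε, ζ, η}, leaving only γ.
Row 6, column 2: row 6 has {α, β, ε} and column 2 has {α, β, δ, ε, ζ, η}, leaving only γ.
Row 6, column 6: row 6 has {α, β, γ, ε} and column 6 has {α, β, γ, δ, η}, leaving only ζ.
Row 5, column 6: row 5 has {α, β, γ, δ, η} and column 6 has {α, β, γ, δ, ζ, η}, leaving only ε.
Row 5, column 3: row 5 has {α, β, γ, δ, ε, η} and column 3 has {α, β, η}, leaving only ζ.
Row 6, column 3: row 6 has {α, β, γ, ε, ζ} and column 3 has {α, β, ζ, η}, leaving only δ.
Row 4, column 3: row 4 has {α, β, γ, ζ, η} and column 3 has {α, β, δ, ζ, η}, leaving only ε.
Row 4, column 5: row 4 has {α, β, γ, ε, ζ, η} and column 5 has {α, β, γ, ζ}, leaving only δ.
So row 4 reads: η β ε γ δ α ζ.

η β ε γ δ α ζ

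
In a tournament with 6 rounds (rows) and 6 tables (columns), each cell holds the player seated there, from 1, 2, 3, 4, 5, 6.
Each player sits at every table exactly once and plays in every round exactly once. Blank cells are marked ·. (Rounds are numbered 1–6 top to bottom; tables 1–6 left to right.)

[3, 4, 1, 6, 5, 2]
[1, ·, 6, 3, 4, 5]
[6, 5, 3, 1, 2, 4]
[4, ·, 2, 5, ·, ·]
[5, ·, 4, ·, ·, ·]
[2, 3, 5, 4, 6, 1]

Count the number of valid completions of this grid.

Round 2, table 2: eliminating its round and table leaves {2}.
Round 4, table 2: eliminating its round and table leaves {1, 6}.
Round 4, table 5: eliminating its round and table leaves {1, 3}.
Round 4, table 6: eliminating its round and table leaves {3, 6}.
Round 5, table 2: eliminating its round and table leaves {1, 2, 6}.
Round 5, table 4: eliminating its round and table leaves {2}.
Round 5, table 5: eliminating its round and table leaves {1, 3}.
Round 5, table 6: eliminating its round and table leaves {3, 6}.
Enumerating the assignments across these blanks that avoid any round or table repeat gives 2 completions.

2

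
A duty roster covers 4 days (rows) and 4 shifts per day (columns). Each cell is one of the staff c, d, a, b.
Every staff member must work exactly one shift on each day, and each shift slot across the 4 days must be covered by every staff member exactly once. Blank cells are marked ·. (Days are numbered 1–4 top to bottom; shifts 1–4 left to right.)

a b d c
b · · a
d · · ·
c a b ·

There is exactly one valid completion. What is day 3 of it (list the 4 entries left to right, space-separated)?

d c a b

Day 3, shift 2: day 3 has {d} and shift 2 has {a, b}, leaving only c.
Day 3, shift 3: day 3 has {c, d} and shift 3 has {d, b}, leaving only a.
Day 3, shift 4: day 3 has {c, d, a} and shift 4 has {c, a}, leaving only b.
So day 3 reads: d c a b.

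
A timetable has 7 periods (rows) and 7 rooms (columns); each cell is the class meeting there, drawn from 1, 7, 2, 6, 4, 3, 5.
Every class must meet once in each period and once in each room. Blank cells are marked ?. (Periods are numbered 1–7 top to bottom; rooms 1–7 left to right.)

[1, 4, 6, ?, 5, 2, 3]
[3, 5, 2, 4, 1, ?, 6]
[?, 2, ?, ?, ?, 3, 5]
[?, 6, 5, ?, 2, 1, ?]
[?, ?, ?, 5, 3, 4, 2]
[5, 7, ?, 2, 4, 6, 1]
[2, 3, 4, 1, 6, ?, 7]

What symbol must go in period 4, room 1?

Period 1, room 4: period 1 has {1, 2, 6, 4, 3, 5} and room 4 has {1, 2, 4, 5}, leaving only 7.
Period 2, room 6: period 2 has {1, 2, 6, 4, 3, 5} and room 6 has {1, 2, 6, 4, 3}, leaving only 7.
Period 3, room 4: period 3 has {2, 3, 5} and room 4 has {1, 7, 2, 4, 5}, leaving only 6.
Period 3, room 5: period 3 has {2, 6, 3, 5} and room 5 has {1, 2, 6, 4, 3, 5}, leaving only 7.
Period 3, room 1: period 3 has {7, 2, 6, 3, 5} and room 1 has {1, 2, 3, 5}, leaving only 4.
Period 4 already has {1, 2, 6, 5} and room 1 already has {1, 2, 4, 3, 5}, so period 4, room 1 must be 7.

7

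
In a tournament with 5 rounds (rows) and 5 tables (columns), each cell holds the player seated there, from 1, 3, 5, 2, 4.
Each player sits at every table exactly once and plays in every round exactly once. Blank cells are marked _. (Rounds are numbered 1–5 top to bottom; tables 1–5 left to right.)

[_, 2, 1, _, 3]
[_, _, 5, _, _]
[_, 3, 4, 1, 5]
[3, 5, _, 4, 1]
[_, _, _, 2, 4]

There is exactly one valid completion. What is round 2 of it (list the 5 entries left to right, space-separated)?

1 4 5 3 2

Round 2, table 4: round 2 has {5} and table 4 has {1, 2, 4}, leaving only 3.
Round 2, table 5: round 2 has {3, 5} and table 5 has {1, 3, 5, 4}, leaving only 2.
Round 1, table 4: round 1 has {1, 3, 2} and table 4 has {1, 3, 2, 4}, leaving only 5.
Round 1, table 1: round 1 has {1, 3, 5, 2} and table 1 has {3}, leaving only 4.
Round 2, table 1: round 2 has {3, 5, 2} and table 1 has {3, 4}, leaving only 1.
Round 2, table 2: round 2 has {1, 3, 5, 2} and table 2 has {3, 5, 2}, leaving only 4.
So round 2 reads: 1 4 5 3 2.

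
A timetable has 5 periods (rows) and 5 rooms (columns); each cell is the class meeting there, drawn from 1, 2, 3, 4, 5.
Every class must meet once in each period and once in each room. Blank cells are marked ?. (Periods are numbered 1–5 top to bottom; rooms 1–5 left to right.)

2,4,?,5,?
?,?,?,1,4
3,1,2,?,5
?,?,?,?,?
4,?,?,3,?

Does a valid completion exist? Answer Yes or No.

Period 2, room 1: period 2 has {1, 4} and room 1 has {2, 3, 4}, so it must be 5.
Period 2, room 3: period 2 has {1, 4, 5} and room 3 has {2}, so it must be 3.
Period 1, room 3: period 1 has {2, 4, 5} and room 3 has {2, 3}, so it must be 1.
Period 1, room 5: period 1 has {1, 2, 4, 5} and room 5 has {4, 5}, so it must be 3.
Period 2, room 2: period 2 has {1, 3, 4, 5} and room 2 has {1, 4}, so it must be 2.
Period 3, room 4: period 3 has {1, 2, 3, 5} and room 4 has {1, 3, 5}, so it must be 4.
Period 4, room 1: period 4 has {} and room 1 has {2, 3, 4, 5}, so it must be 1.
Period 4, room 4: period 4 has {1} and room 4 has {1, 3, 4, 5}, so it must be 2.
Now period 4, room 5: period 4 together with room 5 already contain {1, 2, 3, 4, 5} — every symbol — so nothing can go there. The grid has no valid completion.

No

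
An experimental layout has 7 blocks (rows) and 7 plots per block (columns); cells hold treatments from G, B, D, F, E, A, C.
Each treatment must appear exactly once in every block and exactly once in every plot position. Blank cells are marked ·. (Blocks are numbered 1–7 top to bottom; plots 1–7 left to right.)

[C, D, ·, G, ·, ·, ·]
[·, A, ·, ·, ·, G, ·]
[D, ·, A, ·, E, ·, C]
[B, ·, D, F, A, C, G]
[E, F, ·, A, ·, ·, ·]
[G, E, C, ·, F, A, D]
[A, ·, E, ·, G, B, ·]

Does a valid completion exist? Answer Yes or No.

Block 4, plot 2: block 4 together with plot 2 already contain {G, B, D, F, E, A, C} — every symbol — so nothing can go there. The grid has no valid completion.

No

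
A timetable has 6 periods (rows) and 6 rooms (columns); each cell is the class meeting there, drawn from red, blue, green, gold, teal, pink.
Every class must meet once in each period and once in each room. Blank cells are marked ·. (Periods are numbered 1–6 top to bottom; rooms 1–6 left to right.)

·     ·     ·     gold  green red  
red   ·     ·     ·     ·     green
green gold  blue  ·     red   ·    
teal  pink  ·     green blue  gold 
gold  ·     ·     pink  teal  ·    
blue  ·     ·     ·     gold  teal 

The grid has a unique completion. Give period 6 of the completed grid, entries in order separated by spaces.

blue green pink red gold teal

Period 6, room 4: period 6 has {blue, gold, teal} and room 4 has {green, gold, pink}, leaving only red.
Period 6, room 2: period 6 has {red, blue, gold, teal} and room 2 has {gold, pink}, leaving only green.
Period 6, room 3: period 6 has {red, blue, green, gold, teal} and room 3 has {blue}, leaving only pink.
So period 6 reads: blue green pink red gold teal.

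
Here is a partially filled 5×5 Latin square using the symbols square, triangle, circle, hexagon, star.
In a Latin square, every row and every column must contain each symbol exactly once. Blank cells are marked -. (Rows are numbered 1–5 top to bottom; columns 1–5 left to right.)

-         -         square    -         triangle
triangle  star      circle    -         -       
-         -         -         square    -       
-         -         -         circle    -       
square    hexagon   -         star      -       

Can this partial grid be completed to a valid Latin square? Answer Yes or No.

No

Row 1, column 2: row 1 has {square, triangle} and column 2 has {hexagon, star}, so it must be circle.
Row 1, column 4: row 1 has {square, triangle, circle} and column 4 has {square, circle, star}, so it must be hexagon.
Now row 2, column 4: row 2 together with column 4 already contain {square, triangle, circle, hexagon, star} — every symbol — so nothing can go there. The grid has no valid completion.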